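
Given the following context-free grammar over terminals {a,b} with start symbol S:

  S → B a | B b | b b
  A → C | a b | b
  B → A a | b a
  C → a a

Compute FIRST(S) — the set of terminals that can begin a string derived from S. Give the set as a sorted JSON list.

FIRST iteration:
pass 1:
  A via A→a b: +{a}
  A via A→b: +{b}
  B via B→A a: +{a,b}
  C via C→a a: +{a}
  S via S→B a: +{a,b}
  FIRST[S]={a,b}  FIRST[A]={a,b}  FIRST[B]={a,b}  FIRST[C]={a}
pass 2: done
  FIRST[S]={a,b}  FIRST[A]={a,b}  FIRST[B]={a,b}  FIRST[C]={a}

FIRST(S) = ["a", "b"]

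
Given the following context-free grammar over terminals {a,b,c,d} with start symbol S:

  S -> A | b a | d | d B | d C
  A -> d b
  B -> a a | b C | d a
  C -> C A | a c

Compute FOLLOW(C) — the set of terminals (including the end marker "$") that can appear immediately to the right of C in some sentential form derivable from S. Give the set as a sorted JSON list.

Compute FIRST by fixpoint:
iter 1:
  A via A→d b: +{d}
  B via B→a a: +{a}
  B via B→b C: +{b}
  B via B→d a: +{d}
  C via C→a c: +{a}
  S via S→A: +{d}
  S via S→b a: +{b}
  FIRST(S)={b,d}  FIRST(A)={d}  FIRST(B)={a,b,d}  FIRST(C)={a}
iter 2: done
  FIRST(S)={b,d}  FIRST(A)={d}  FIRST(B)={a,b,d}  FIRST(C)={a}

FOLLOW iteration:
FOLLOW(S) := {$}
iter 1:
  C→C A: FOLLOW(C) ⊇ FIRST(A) = {d}; new: +{d}
  C→C A: FOLLOW(A) ⊇ FOLLOW(C) ⊇ {d}; new: +{d}
  S→A: FOLLOW(A) ⊇ FOLLOW(S) ⊇ {$}; new: +{$}
  S→d B: FOLLOW(B) ⊇ FOLLOW(S) ⊇ {$}; new: +{$}
  S→d C: FOLLOW(C) ⊇ FOLLOW(S) ⊇ {$}; new: +{$}
  S: {$}  A: {$,d}  B: {$}  C: {$,d}
iter 2: done
  S: {$}  A: {$,d}  B: {$}  C: {$,d}

FOLLOW(C) = ["$", "d"]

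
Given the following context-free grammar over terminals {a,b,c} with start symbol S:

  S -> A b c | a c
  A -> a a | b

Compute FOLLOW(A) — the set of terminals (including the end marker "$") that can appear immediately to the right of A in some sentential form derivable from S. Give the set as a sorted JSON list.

Compute FIRST by fixpoint:
iter 1:
  A via A→a a: +{a}
  A via A→b: +{b}
  S via S→A b c: +{a,b}
  S: {a,b}  A: {a,b}
iter 2: — fixpoint
  S: {a,b}  A: {a,b}

FOLLOW iteration:
FOLLOW(S) := {$}
pass 1:
  S→A b c: FOLLOW(A) ⊇ FIRST(b) = {b}; new: +{b}
  FOLLOW(S)={$}  FOLLOW(A)={b}
pass 2: (stable)
  FOLLOW(S)={$}  FOLLOW(A)={b}

FOLLOW(A) = ["b"]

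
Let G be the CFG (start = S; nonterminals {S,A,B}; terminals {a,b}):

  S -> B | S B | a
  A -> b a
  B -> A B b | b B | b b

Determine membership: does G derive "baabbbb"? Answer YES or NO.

Convert to CNF:
  S -> A X3 | S B | T0 B | T0 T0 | a
  A -> T0 T1
  B -> A X2 | T0 B | T0 T0
  T0 -> b
  T1 -> a
  X2 -> B T0
  X3 -> B T0

CYK table (by increasing span):
  T[0,0] 'b' = {T0}  orig:{}
  T[1,1] 'a' = {S,T1}  orig:{S}
  T[2,2] 'a' = {S,T1}  orig:{S}
  T[3,3] 'b' = {T0}  orig:{}
  T[4,4] 'b' = {T0}  orig:{}
  T[5,5] 'b' = {T0}  orig:{}
  T[6,6] 'b' = {T0}  orig:{}
  T[0,1] 'ba' = {A}
  T[1,2] 'aa' = ∅
  T[2,3] 'ab' = ∅
  T[3,4] 'bb' = {B,S}
  T[4,5] 'bb' = {B,S}
  T[5,6] 'bb' = {B,S}
  T[0,2] 'baa' = ∅
  T[1,3] 'aab' = ∅
  T[2,4] 'abb' = {S}
  T[3,5] 'bbb' = {B,S,X2,X3}  orig:{B,S}
  T[4,6] 'bbb' = {B,S,X2,X3}  orig:{B,S}
  T[0,3] 'baab' = ∅
  T[1,4] 'aabb' = ∅
  T[2,5] 'abbb' = {S}
  T[3,6] 'bbbb' = {B,S,X2,X3}  orig:{B,S}
  T[0,4] 'baabb' = ∅
  T[1,5] 'aabbb' = ∅
  T[2,6] 'abbbb' = {S}
  T[0,5] 'baabbb' = ∅
  T[1,6] 'aabbbb' = ∅
  T[0,6] 'baabbbb' = ∅

S ∉ T[0,6] ⇒ NO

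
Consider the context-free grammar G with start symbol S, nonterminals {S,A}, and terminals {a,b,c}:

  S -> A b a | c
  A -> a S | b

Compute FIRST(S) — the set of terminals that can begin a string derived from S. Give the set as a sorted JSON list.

Compute FIRST by fixpoint:
round 1:
  A via A→a S: +{a}
  A via A→b: +{b}
  S via S→A b a: +{a,b}
  S via S→c: +{c}
  S: {a,b,c}  A: {a,b}
round 2: done
  S: {a,b,c}  A: {a,b}

FIRST(S) = ["a", "b", "c"]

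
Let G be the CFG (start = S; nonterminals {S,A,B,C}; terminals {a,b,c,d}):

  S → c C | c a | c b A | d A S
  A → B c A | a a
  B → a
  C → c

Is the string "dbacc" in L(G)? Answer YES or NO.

CNF form of G:
  S -> T0 C | T0 T1 | T0 X5 | T3 X6
  A -> B X4 | T1 T1
  B -> a
  C -> c
  T0 -> c
  T1 -> a
  T2 -> b
  T3 -> d
  X4 -> T0 A
  X5 -> T2 A
  X6 -> A S

CYK fill:
  cell(0,0) d: {T3}  orig:{}
  cell(1,1) b: {T2}  orig:{}
  cell(2,2) a: {B,T1}  orig:{B}
  cell(3,3) c: {C,T0}  orig:{C}
  cell(4,4) c: {C,T0}  orig:{C}
  cell(0,1) db: ∅
  cell(1,2) ba: ∅
  cell(2,3) ac: ∅
  cell(3,4) cc: {S}
  cell(0,2) dba: ∅
  cell(1,3) bac: ∅
  cell(2,4) acc: ∅
  cell(0,3) dbac: ∅
  cell(1,4) bacc: ∅
  cell(0,4) dbacc: ∅

S ∉ T[0,4] ⇒ NO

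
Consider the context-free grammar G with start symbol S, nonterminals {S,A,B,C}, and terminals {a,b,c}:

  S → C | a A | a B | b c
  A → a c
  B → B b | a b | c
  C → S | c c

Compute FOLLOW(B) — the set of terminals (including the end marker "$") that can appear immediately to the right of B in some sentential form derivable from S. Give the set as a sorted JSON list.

FIRST iteration:
round 1:
  A via A→a c: +{a}
  B via B→a b: +{a}
  B via B→c: +{c}
  C via C→c c: +{c}
  S via S→C: +{c}
  S via S→a A: +{a}
  S via S→b c: +{b}
  FIRST[S]={a,b,c}  FIRST[A]={a}  FIRST[B]={a,c}  FIRST[C]={c}
round 2:
  C via C→S: +{a,b}
  FIRST[S]={a,b,c}  FIRST[A]={a}  FIRST[B]={a,c}  FIRST[C]={a,b,c}
round 3: done
  FIRST[S]={a,b,c}  FIRST[A]={a}  FIRST[B]={a,c}  FIRST[C]={a,b,c}

FOLLOW iteration:
initialize: $ ∈ FOLLOW(S)
[1]
  B→B b: FOLLOW(B) ⊇ FIRST(b) = {b}; new: +{b}
  S→C: FOLLOW(C) ⊇ FOLLOW(S) ⊇ {$}; new: +{$}
  S→a A: FOLLOW(A) ⊇ FOLLOW(S) ⊇ {$}; new: +{$}
  S→a B: FOLLOW(B) ⊇ FOLLOW(S) ⊇ {$}; new: +{$}
  S: {$}  A: {$}  B: {$,b}  C: {$}
[2] (stable)
  S: {$}  A: {$}  B: {$,b}  C: {$}

FOLLOW(B) = ["$", "b"]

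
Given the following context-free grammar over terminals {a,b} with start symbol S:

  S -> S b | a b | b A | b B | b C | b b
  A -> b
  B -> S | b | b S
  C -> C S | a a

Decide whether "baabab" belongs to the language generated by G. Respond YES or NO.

Convert to CNF:
  S -> S T0 | T0 A | T0 B | T0 C | T0 T0 | T1 T0
  A -> b
  B -> S T0 | T0 A | T0 B | T0 C | T0 S | T0 T0 | T1 T0 | b
  C -> C S | T1 T1
  T0 -> b
  T1 -> a

Fill CYK table bottom-up:
  [0..0]={A,B,T0}  "b"  orig:{A,B}
  [1..1]={T1}  "a"  orig:{}
  [2..2]={T1}  "a"  orig:{}
  [3..3]={A,B,T0}  "b"  orig:{A,B}
  [4..4]={T1}  "a"  orig:{}
  [5..5]={A,B,T0}  "b"  orig:{A,B}
  [0..1]=∅  "ba"
  [1..2]={C}  "aa"
  [2..3]={B,S}  "ab"
  [3..4]=∅  "ba"
  [4..5]={B,S}  "ab"
  [0..2]={B,S}  "baa"
  [1..3]=∅  "aab"
  [2..4]=∅  "aba"
  [3..5]={B,S}  "bab"
  [0..3]={B,S}  "baab"
  [1..4]=∅  "aaba"
  [2..5]=∅  "abab"
  [0..4]=∅  "baaba"
  [1..5]={C}  "aabab"
  [0..5]={B,S}  "baabab"

S ∈ T[0,5] ⇒ YES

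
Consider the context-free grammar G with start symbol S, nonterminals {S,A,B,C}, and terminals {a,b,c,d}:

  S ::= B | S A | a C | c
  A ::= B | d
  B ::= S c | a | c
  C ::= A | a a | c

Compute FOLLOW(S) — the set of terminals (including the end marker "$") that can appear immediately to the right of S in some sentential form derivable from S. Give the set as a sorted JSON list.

Compute FIRST by fixpoint:
iter 1:
  A via A→d: +{d}
  B via B→a: +{a}
  B via B→c: +{c}
  C via C→A: +{d}
  C via C→a a: +{a}
  C via C→c: +{c}
  S via S→B: +{a,c}
  S: {a,c}  A: {d}  B: {a,c}  C: {a,c,d}
iter 2:
  A via A→B: +{a,c}
  S: {a,c}  A: {a,c,d}  B: {a,c}  C: {a,c,d}
iter 3: (no change)
  S: {a,c}  A: {a,c,d}  B: {a,c}  C: {a,c,d}

FOLLOW sets:
FOLLOW(S) := {$}
pass 1:
  B→S c: FOLLOW(S) ⊇ FIRST(c) = {c}; new: +{c}
  S→B: FOLLOW(B) ⊇ FOLLOW(S) ⊇ {$,c}; new: +{$,c}
  S→S A: FOLLOW(S) ⊇ FIRST(A) = {a,c,d}; new: +{a,d}
  S→S A: FOLLOW(A) ⊇ FOLLOW(S) ⊇ {$,a,c,d}; new: +{$,a,c,d}
  S→a C: FOLLOW(C) ⊇ FOLLOW(S) ⊇ {$,a,c,d}; new: +{$,a,c,d}
  FOLLOW[S]={$,a,c,d}  FOLLOW[A]={$,a,c,d}  FOLLOW[B]={$,c}  FOLLOW[C]={$,a,c,d}
pass 2:
  A→B: FOLLOW(B) ⊇ FOLLOW(A) ⊇ {$,a,c,d}; new: +{a,d}
  FOLLOW[S]={$,a,c,d}  FOLLOW[A]={$,a,c,d}  FOLLOW[B]={$,a,c,d}  FOLLOW[C]={$,a,c,d}
pass 3: — fixpoint
  FOLLOW[S]={$,a,c,d}  FOLLOW[A]={$,a,c,d}  FOLLOW[B]={$,a,c,d}  FOLLOW[C]={$,a,c,d}

FOLLOW(S) = ["$", "a", "c", "d"]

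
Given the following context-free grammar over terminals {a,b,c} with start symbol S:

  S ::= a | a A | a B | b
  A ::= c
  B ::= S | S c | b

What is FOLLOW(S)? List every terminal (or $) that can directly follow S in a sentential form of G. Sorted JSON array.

Compute FIRST by fixpoint:
round 1:
  A via A→c: +{c}
  B via B→b: +{b}
  S via S→a: +{a}
  S via S→b: +{b}
  S: {a,b}  A: {c}  B: {b}
round 2:
  B via B→S: +{a}
  S: {a,b}  A: {c}  B: {a,b}
round 3: (stable)
  S: {a,b}  A: {c}  B: {a,b}

FOLLOW iteration:
FOLLOW(S) := {$}
iter 1:
  B→S c: FOLLOW(S) ⊇ FIRST(c) = {c}; new: +{c}
  S→a A: FOLLOW(A) ⊇ FOLLOW(S) ⊇ {$,c}; new: +{$,c}
  S→a B: FOLLOW(B) ⊇ FOLLOW(S) ⊇ {$,c}; new: +{$,c}
  FOLLOW[S]={$,c}  FOLLOW[A]={$,c}  FOLLOW[B]={$,c}
iter 2: (stable)
  FOLLOW[S]={$,c}  FOLLOW[A]={$,c}  FOLLOW[B]={$,c}

FOLLOW(S) = ["$", "c"]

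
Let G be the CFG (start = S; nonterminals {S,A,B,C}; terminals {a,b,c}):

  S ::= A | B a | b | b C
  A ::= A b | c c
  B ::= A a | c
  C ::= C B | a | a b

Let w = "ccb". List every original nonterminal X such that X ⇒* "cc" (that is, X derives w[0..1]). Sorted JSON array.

CNF form of G:
  S -> A T0 | B T2 | T0 C | T1 T1 | b
  A -> A T0 | T1 T1
  B -> A T2 | c
  C -> C B | T2 T0 | a
  T0 -> b
  T1 -> c
  T2 -> a

Fill CYK table bottom-up, restricted to cells inside w[0..1]:
  cell(0,0) c: {B,T1}  orig:{B}
  cell(1,1) c: {B,T1}  orig:{B}
  cell(0,1) cc: {A,S}

Original NTs in T[0,1] deriving "cc": ["A", "S"]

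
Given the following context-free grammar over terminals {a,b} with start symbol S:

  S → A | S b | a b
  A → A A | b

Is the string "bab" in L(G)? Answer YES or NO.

Convert to CNF:
  S -> A A | S T0 | T1 T0 | b
  A -> A A | b
  T0 -> b
  T1 -> a

Fill CYK table bottom-up:
  [0..0]={A,S,T0}  "b"  orig:{A,S}
  [1..1]={T1}  "a"  orig:{}
  [2..2]={A,S,T0}  "b"  orig:{A,S}
  [0..1]=∅  "ba"
  [1..2]={S}  "ab"
  [0..2]=∅  "bab"

S ∉ T[0,2] ⇒ NO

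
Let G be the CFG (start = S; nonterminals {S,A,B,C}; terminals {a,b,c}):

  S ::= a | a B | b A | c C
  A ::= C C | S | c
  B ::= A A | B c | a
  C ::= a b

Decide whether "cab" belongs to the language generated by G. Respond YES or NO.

Convert to CNF:
  S -> T0 B | T1 A | T2 C | a
  A -> C C | T0 B | T1 A | T2 C | a | c
  B -> A A | B T2 | a
  C -> T0 T1
  T0 -> a
  T1 -> b
  T2 -> c

CYK fill:
  cell(0,0) c: {A,T2}  orig:{A}
  cell(1,1) a: {A,B,S,T0}  orig:{A,B,S}
  cell(2,2) b: {T1}  orig:{}
  cell(0,1) ca: {B}
  cell(1,2) ab: {C}
  cell(0,2) cab: {A,S}

S ∈ T[0,2] ⇒ YES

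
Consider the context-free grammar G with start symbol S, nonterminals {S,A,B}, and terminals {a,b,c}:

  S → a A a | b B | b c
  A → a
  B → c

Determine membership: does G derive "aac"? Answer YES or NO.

Convert to CNF:
  S -> T0 X3 | T1 B | T1 T2
  A -> a
  B -> c
  T0 -> a
  T1 -> b
  T2 -> c
  X3 -> A T0

Fill CYK table bottom-up:
  cell(0,0) a: {A,T0}  orig:{A}
  cell(1,1) a: {A,T0}  orig:{A}
  cell(2,2) c: {B,T2}  orig:{B}
  cell(0,1) aa: {X3}  orig:{}
  cell(1,2) ac: ∅
  cell(0,2) aac: ∅

S ∉ T[0,2] ⇒ NO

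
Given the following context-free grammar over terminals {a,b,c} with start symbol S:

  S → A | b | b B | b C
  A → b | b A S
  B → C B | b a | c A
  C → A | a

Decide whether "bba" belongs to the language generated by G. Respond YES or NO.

CNF form of G:
  S -> T0 B | T0 C | T0 X5 | b
  A -> T0 X3 | b
  B -> C B | T0 T1 | T2 A
  C -> T0 X4 | a | b
  T0 -> b
  T1 -> a
  T2 -> c
  X3 -> A S
  X4 -> A S
  X5 -> A S

CYK fill:
  cell(0,0) b: {A,C,S,T0}  orig:{A,C,S}
  cell(1,1) b: {A,C,S,T0}  orig:{A,C,S}
  cell(2,2) a: {C,T1}  orig:{C}
  cell(0,1) bb: {S,X3,X4,X5}  orig:{S}
  cell(1,2) ba: {B,S}
  cell(0,2) bba: {B,S,X3,X4,X5}  orig:{B,S}

S ∈ T[0,2] ⇒ YES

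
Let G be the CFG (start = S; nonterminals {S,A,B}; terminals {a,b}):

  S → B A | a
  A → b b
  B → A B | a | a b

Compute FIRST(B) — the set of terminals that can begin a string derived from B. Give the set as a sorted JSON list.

Compute FIRST by fixpoint:
pass 1:
  A via A→b b: +{b}
  B via B→A B: +{b}
  B via B→a: +{a}
  S via S→B A: +{a,b}
  FIRST[S]={a,b}  FIRST[A]={b}  FIRST[B]={a,b}
pass 2: done
  FIRST[S]={a,b}  FIRST[A]={b}  FIRST[B]={a,b}

FIRST(B) = ["a", "b"]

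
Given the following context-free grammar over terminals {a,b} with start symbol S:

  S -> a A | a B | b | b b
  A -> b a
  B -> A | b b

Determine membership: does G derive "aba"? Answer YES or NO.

CNF form of G:
  S -> T0 T0 | T1 A | T1 B | b
  A -> T0 T1
  B -> T0 T0 | T0 T1
  T0 -> b
  T1 -> a

CYK table (by increasing span):
  cell(0,0) a: {T1}  orig:{}
  cell(1,1) b: {S,T0}  orig:{S}
  cell(2,2) a: {T1}  orig:{}
  cell(0,1) ab: ∅
  cell(1,2) ba: {A,B}
  cell(0,2) aba: {S}

S ∈ T[0,2] ⇒ YES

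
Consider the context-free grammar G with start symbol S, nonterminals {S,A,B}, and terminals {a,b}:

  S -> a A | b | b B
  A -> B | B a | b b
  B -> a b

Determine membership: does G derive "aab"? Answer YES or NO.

Convert to CNF:
  S -> T0 A | T1 B | b
  A -> B T0 | T0 T1 | T1 T1
  B -> T0 T1
  T0 -> a
  T1 -> b

CYK table (by increasing span):
  T[0,0] 'a' = {T0}  orig:{}
  T[1,1] 'a' = {T0}  orig:{}
  T[2,2] 'b' = {S,T1}  orig:{S}
  T[0,1] 'aa' = ∅
  T[1,2] 'ab' = {A,B}
  T[0,2] 'aab' = {S}

S ∈ T[0,2] ⇒ YES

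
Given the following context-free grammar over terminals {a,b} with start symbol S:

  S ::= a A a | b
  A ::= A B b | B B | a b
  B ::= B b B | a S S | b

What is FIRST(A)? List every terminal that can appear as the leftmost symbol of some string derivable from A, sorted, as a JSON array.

FIRST sets, iterate to fixpoint:
round 1:
  A via A→a b: +{a}
  B via B→a S S: +{a}
  B via B→b: +{b}
  S via S→a A a: +{a}
  S via S→b: +{b}
  FIRST[S]={a,b}  FIRST[A]={a}  FIRST[B]={a,b}
round 2:
  A via A→B B: +{b}
  FIRST[S]={a,b}  FIRST[A]={a,b}  FIRST[B]={a,b}
round 3: done
  FIRST[S]={a,b}  FIRST[A]={a,b}  FIRST[B]={a,b}

FIRST(A) = ["a", "b"]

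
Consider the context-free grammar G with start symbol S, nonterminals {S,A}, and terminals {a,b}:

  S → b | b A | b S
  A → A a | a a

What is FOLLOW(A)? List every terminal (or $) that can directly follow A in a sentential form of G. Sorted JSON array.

Compute FIRST by fixpoint:
[1]
  A via A→a a: +{a}
  S via S→b: +{b}
  FIRST(S)={b}  FIRST(A)={a}
[2] (stable)
  FIRST(S)={b}  FIRST(A)={a}

Compute FOLLOW by fixpoint:
FOLLOW(S) := {$}
round 1:
  A→A a: FOLLOW(A) ⊇ FIRST(a) = {a}; new: +{a}
  S→b A: FOLLOW(A) ⊇ FOLLOW(S) ⊇ {$}; new: +{$}
  FOLLOW(S)={$}  FOLLOW(A)={$,a}
round 2: (stable)
  FOLLOW(S)={$}  FOLLOW(A)={$,a}

FOLLOW(A) = ["$", "a"]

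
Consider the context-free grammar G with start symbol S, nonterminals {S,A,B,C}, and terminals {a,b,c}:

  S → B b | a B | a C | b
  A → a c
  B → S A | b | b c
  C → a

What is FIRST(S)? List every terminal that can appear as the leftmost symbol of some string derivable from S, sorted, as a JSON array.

FIRST iteration:
pass 1:
  A via A→a c: +{a}
  B via B→b: +{b}
  C via C→a: +{a}
  S via S→B b: +{b}
  S via S→a B: +{a}
  S: {a,b}  A: {a}  B: {b}  C: {a}
pass 2:
  B via B→S A: +{a}
  S: {a,b}  A: {a}  B: {a,b}  C: {a}
pass 3: — fixpoint
  S: {a,b}  A: {a}  B: {a,b}  C: {a}

FIRST(S) = ["a", "b"]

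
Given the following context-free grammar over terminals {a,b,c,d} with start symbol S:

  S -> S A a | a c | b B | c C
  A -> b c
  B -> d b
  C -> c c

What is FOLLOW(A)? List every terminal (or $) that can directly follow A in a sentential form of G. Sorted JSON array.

FIRST sets, iterate to fixpoint:
[1]
  A via A→b c: +{b}
  B via B→d b: +{d}
  C via C→c c: +{c}
  S via S→a c: +{a}
  S via S→b B: +{b}
  S via S→c C: +{c}
  FIRST(S)={a,b,c}  FIRST(A)={b}  FIRST(B)={d}  FIRST(C)={c}
[2] done
  FIRST(S)={a,b,c}  FIRST(A)={b}  FIRST(B)={d}  FIRST(C)={c}

FOLLOW sets:
initialize: $ ∈ FOLLOW(S)
iter 1:
  S→S A a: FOLLOW(S) ⊇ FIRST(A) = {b}; new: +{b}
  S→S A a: FOLLOW(A) ⊇ FIRST(a) = {a}; new: +{a}
  S→b B: FOLLOW(B) ⊇ FOLLOW(S) ⊇ {$,b}; new: +{$,b}
  S→c C: FOLLOW(C) ⊇ FOLLOW(S) ⊇ {$,b}; new: +{$,b}
  S: {$,b}  A: {a}  B: {$,b}  C: {$,b}
iter 2: (no change)
  S: {$,b}  A: {a}  B: {$,b}  C: {$,b}

FOLLOW(A) = ["a"]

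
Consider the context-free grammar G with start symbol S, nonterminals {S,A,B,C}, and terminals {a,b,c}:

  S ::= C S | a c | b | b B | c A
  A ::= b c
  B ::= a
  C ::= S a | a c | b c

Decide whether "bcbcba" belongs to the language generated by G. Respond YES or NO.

CNF form of G:
  S -> C S | T0 B | T1 A | T2 T1 | b
  A -> T0 T1
  B -> a
  C -> S T2 | T0 T1 | T2 T1
  T0 -> b
  T1 -> c
  T2 -> a

CYK fill:
  cell(0,0) b: {S,T0}  orig:{S}
  cell(1,1) c: {T1}  orig:{}
  cell(2,2) b: {S,T0}  orig:{S}
  cell(3,3) c: {T1}  orig:{}
  cell(4,4) b: {S,T0}  orig:{S}
  cell(5,5) a: {B,T2}  orig:{B}
  cell(0,1) bc: {A,C}
  cell(1,2) cb: ∅
  cell(2,3) bc: {A,C}
  cell(3,4) cb: ∅
  cell(4,5) ba: {C,S}
  cell(0,2) bcb: {S}
  cell(1,3) cbc: {S}
  cell(2,4) bcb: {S}
  cell(3,5) cba: ∅
  cell(0,3) bcbc: ∅
  cell(1,4) cbcb: ∅
  cell(2,5) bcba: {C,S}
  cell(0,4) bcbcb: {S}
  cell(1,5) cbcba: ∅
  cell(0,5) bcbcba: {C,S}

S ∈ T[0,5] ⇒ YES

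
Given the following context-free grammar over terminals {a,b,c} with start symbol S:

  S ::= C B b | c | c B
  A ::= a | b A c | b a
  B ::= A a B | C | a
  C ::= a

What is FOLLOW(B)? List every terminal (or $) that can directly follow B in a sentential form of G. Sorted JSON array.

Compute FIRST by fixpoint:
[1]
  A via A→a: +{a}
  A via A→b A c: +{b}
  B via B→A a B: +{a,b}
  C via C→a: +{a}
  S via S→C B b: +{a}
  S via S→c: +{c}
  S: {a,c}  A: {a,b}  B: {a,b}  C: {a}
[2] — fixpoint
  S: {a,c}  A: {a,b}  B: {a,b}  C: {a}

FOLLOW iteration:
seed FOLLOW(S) with $
[1]
  A→b A c: FOLLOW(A) ⊇ FIRST(c) = {c}; new: +{c}
  B→A a B: FOLLOW(A) ⊇ FIRST(a) = {a}; new: +{a}
  S→C B b: FOLLOW(C) ⊇ FIRST(B) = {a,b}; new: +{a,b}
  S→C B b: FOLLOW(B) ⊇ FIRST(b) = {b}; new: +{b}
  S→c B: FOLLOW(B) ⊇ FOLLOW(S) ⊇ {$}; new: +{$}
  FOLLOW[S]={$}  FOLLOW[A]={a,c}  FOLLOW[B]={$,b}  FOLLOW[C]={a,b}
[2]
  B→C: FOLLOW(C) ⊇ FOLLOW(B) ⊇ {$,b}; new: +{$}
  FOLLOW[S]={$}  FOLLOW[A]={a,c}  FOLLOW[B]={$,b}  FOLLOW[C]={$,a,b}
[3] (no change)
  FOLLOW[S]={$}  FOLLOW[A]={a,c}  FOLLOW[B]={$,b}  FOLLOW[C]={$,a,b}

FOLLOW(B) = ["$", "b"]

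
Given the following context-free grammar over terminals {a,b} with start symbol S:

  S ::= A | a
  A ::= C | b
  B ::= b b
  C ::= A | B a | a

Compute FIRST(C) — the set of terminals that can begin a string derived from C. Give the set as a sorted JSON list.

FIRST iteration:
iter 1:
  A via A→b: +{b}
  B via B→b b: +{b}
  C via C→A: +{b}
  C via C→a: +{a}
  S via S→A: +{b}
  S via S→a: +{a}
  FIRST(S)={a,b}  FIRST(A)={b}  FIRST(B)={b}  FIRST(C)={a,b}
iter 2:
  A via A→C: +{a}
  FIRST(S)={a,b}  FIRST(A)={a,b}  FIRST(B)={b}  FIRST(C)={a,b}
iter 3: — fixpoint
  FIRST(S)={a,b}  FIRST(A)={a,b}  FIRST(B)={b}  FIRST(C)={a,b}

FIRST(C) = ["a", "b"]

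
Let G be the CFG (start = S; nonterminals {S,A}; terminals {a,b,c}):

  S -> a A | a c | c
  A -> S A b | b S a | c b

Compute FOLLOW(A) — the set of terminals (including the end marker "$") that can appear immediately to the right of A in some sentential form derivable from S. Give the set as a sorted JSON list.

FIRST iteration:
round 1:
  A via A→b S a: +{b}
  A via A→c b: +{c}
  S via S→a A: +{a}
  S via S→c: +{c}
  S: {a,c}  A: {b,c}
round 2:
  A via A→S A b: +{a}
  S: {a,c}  A: {a,b,c}
round 3: done
  S: {a,c}  A: {a,b,c}

Compute FOLLOW by fixpoint:
seed FOLLOW(S) with $
pass 1:
  A→S A b: FOLLOW(S) ⊇ FIRST(A) = {a,b,c}; new: +{a,b,c}
  A→S A b: FOLLOW(A) ⊇ FIRST(b) = {b}; new: +{b}
  S→a A: FOLLOW(A) ⊇ FOLLOW(S) ⊇ {$,a,b,c}; new: +{$,a,c}
  FOLLOW(S)={$,a,b,c}  FOLLOW(A)={$,a,b,c}
pass 2: (stable)
  FOLLOW(S)={$,a,b,c}  FOLLOW(A)={$,a,b,c}

FOLLOW(A) = ["$", "a", "b", "c"]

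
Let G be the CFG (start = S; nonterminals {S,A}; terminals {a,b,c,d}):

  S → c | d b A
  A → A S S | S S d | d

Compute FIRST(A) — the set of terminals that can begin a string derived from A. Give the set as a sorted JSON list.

FIRST sets, iterate to fixpoint:
round 1:
  A via A→d: +{d}
  S via S→c: +{c}
  S via S→d b A: +{d}
  FIRST[S]={c,d}  FIRST[A]={d}
round 2:
  A via A→S S d: +{c}
  FIRST[S]={c,d}  FIRST[A]={c,d}
round 3: (stable)
  FIRST[S]={c,d}  FIRST[A]={c,d}

FIRST(A) = ["c", "d"]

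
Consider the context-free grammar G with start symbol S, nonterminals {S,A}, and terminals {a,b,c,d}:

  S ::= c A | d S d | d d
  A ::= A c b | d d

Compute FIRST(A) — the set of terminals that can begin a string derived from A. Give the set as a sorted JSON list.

FIRST iteration:
[1]
  A via A→d d: +{d}
  S via S→c A: +{c}
  S via S→d S d: +{d}
  FIRST[S]={c,d}  FIRST[A]={d}
[2] (stable)
  FIRST[S]={c,d}  FIRST[A]={d}

FIRST(A) = ["d"]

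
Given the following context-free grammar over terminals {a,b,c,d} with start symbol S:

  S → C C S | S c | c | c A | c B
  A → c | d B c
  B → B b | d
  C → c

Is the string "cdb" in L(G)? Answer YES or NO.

CNF form of G:
  S -> C X4 | S T1 | T1 A | T1 B | c
  A -> T0 X3 | c
  B -> B T2 | d
  C -> c
  T0 -> d
  T1 -> c
  T2 -> b
  X3 -> B T1
  X4 -> C S

CYK table (by increasing span):
  [0..0]={A,C,S,T1}  "c"  orig:{A,C,S}
  [1..1]={B,T0}  "d"  orig:{B}
  [2..2]={T2}  "b"  orig:{}
  [0..1]={S}  "cd"
  [1..2]={B}  "db"
  [0..2]={S}  "cdb"

S ∈ T[0,2] ⇒ YES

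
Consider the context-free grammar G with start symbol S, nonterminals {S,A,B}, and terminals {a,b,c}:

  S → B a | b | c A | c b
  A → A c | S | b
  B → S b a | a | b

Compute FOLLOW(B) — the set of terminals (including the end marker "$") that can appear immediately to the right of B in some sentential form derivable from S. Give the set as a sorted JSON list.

FIRST iteration:
iter 1:
  A via A→b: +{b}
  B via B→a: +{a}
  B via B→b: +{b}
  S via S→B a: +{a,b}
  S via S→c A: +{c}
  S: {a,b,c}  A: {b}  B: {a,b}
iter 2:
  A via A→S: +{a,c}
  B via B→S b a: +{c}
  S: {a,b,c}  A: {a,b,c}  B: {a,b,c}
iter 3: done
  S: {a,b,c}  A: {a,b,c}  B: {a,b,c}

Compute FOLLOW by fixpoint:
FOLLOW(S) := {$}
iter 1:
  A→A c: FOLLOW(A) ⊇ FIRST(c) = {c}; new: +{c}
  A→S: FOLLOW(S) ⊇ FOLLOW(A) ⊇ {c}; new: +{c}
  B→S b a: FOLLOW(S) ⊇ FIRST(b) = {b}; new: +{b}
  S→B a: FOLLOW(B) ⊇ FIRST(a) = {a}; new: +{a}
  S→c A: FOLLOW(A) ⊇ FOLLOW(S) ⊇ {$,b,c}; new: +{$,b}
  S: {$,b,c}  A: {$,b,c}  B: {a}
iter 2: (no change)
  S: {$,b,c}  A: {$,b,c}  B: {a}

FOLLOW(B) = ["a"]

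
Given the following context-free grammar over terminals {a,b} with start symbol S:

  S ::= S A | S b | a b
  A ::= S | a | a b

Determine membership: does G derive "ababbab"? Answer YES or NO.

Convert to CNF:
  S -> S A | S T0 | T1 T0
  A -> S A | S T0 | T1 T0 | a
  T0 -> b
  T1 -> a

CYK table (by increasing span):
  cell(0,0) a: {A,T1}  orig:{A}
  cell(1,1) b: {T0}  orig:{}
  cell(2,2) a: {A,T1}  orig:{A}
  cell(3,3) b: {T0}  orig:{}
  cell(4,4) b: {T0}  orig:{}
  cell(5,5) a: {A,T1}  orig:{A}
  cell(6,6) b: {T0}  orig:{}
  cell(0,1) ab: {A,S}
  cell(1,2) ba: ∅
  cell(2,3) ab: {A,S}
  cell(3,4) bb: ∅
  cell(4,5) ba: ∅
  cell(5,6) ab: {A,S}
  cell(0,2) aba: {A,S}
  cell(1,3) bab: ∅
  cell(2,4) abb: {A,S}
  cell(3,5) bba: ∅
  cell(4,6) bab: ∅
  cell(0,3) abab: {A,S}
  cell(1,4) babb: ∅
  cell(2,5) abba: {A,S}
  cell(3,6) bbab: ∅
  cell(0,4) ababb: {A,S}
  cell(1,5) babba: ∅
  cell(2,6) abbab: {A,S}
  cell(0,5) ababba: {A,S}
  cell(1,6) babbab: ∅
  cell(0,6) ababbab: {A,S}

S ∈ T[0,6] ⇒ YES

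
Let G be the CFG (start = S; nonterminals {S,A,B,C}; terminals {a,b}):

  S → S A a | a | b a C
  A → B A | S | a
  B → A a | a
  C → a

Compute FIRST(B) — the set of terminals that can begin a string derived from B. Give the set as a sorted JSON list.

FIRST iteration:
iter 1:
  A via A→a: +{a}
  B via B→A a: +{a}
  C via C→a: +{a}
  S via S→a: +{a}
  S via S→b a C: +{b}
  S: {a,b}  A: {a}  B: {a}  C: {a}
iter 2:
  A via A→S: +{b}
  B via B→A a: +{b}
  S: {a,b}  A: {a,b}  B: {a,b}  C: {a}
iter 3: — fixpoint
  S: {a,b}  A: {a,b}  B: {a,b}  C: {a}

FIRST(B) = ["a", "b"]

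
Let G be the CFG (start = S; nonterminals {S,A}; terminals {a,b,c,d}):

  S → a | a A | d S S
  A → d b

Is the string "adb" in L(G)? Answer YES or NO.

CNF form of G:
  S -> T0 X3 | T2 A | a
  A -> T0 T1
  T0 -> d
  T1 -> b
  T2 -> a
  X3 -> S S

CYK fill:
  cell(0,0) a: {S,T2}  orig:{S}
  cell(1,1) d: {T0}  orig:{}
  cell(2,2) b: {T1}  orig:{}
  cell(0,1) ad: ∅
  cell(1,2) db: {A}
  cell(0,2) adb: {S}

S ∈ T[0,2] ⇒ YES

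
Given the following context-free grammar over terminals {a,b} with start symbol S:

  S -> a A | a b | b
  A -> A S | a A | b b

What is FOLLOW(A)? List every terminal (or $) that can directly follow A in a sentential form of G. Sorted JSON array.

Compute FIRST by fixpoint:
round 1:
  A via A→a A: +{a}
  A via A→b b: +{b}
  S via S→a A: +{a}
  S via S→b: +{b}
  FIRST[S]={a,b}  FIRST[A]={a,b}
round 2: — fixpoint
  FIRST[S]={a,b}  FIRST[A]={a,b}

Compute FOLLOW by fixpoint:
FOLLOW(S) := {$}
[1]
  A→A S: FOLLOW(A) ⊇ FIRST(S) = {a,b}; new: +{a,b}
  A→A S: FOLLOW(S) ⊇ FOLLOW(A) ⊇ {a,b}; new: +{a,b}
  S→a A: FOLLOW(A) ⊇ FOLLOW(S) ⊇ {$,a,b}; new: +{$}
  S: {$,a,b}  A: {$,a,b}
[2] — fixpoint
  S: {$,a,b}  A: {$,a,b}

FOLLOW(A) = ["$", "a", "b"]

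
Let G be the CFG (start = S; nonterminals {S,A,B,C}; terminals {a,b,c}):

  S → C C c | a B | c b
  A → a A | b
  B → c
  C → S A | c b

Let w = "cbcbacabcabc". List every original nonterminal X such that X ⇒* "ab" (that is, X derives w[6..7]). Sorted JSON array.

CNF form of G:
  S -> C X3 | T0 B | T1 T2
  A -> T0 A | b
  B -> c
  C -> S A | T1 T2
  T0 -> a
  T1 -> c
  T2 -> b
  X3 -> C T1

Fill CYK table bottom-up — only the sub-triangle for w[6..7]:
  T[6,6] 'a' = {T0}  orig:{}
  T[7,7] 'b' = {A,T2}  orig:{A}
  T[6,7] 'ab' = {A}

Original NTs in T[6,7] deriving "ab": ["A"]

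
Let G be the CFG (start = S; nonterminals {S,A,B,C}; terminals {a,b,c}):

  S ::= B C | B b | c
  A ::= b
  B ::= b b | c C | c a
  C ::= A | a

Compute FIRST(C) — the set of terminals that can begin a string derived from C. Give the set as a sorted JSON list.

Compute FIRST by fixpoint:
round 1:
  A via A→b: +{b}
  B via B→b b: +{b}
  B via B→c C: +{c}
  C via C→A: +{b}
  C via C→a: +{a}
  S via S→B C: +{b,c}
  FIRST[S]={b,c}  FIRST[A]={b}  FIRST[B]={b,c}  FIRST[C]={a,b}
round 2: done
  FIRST[S]={b,c}  FIRST[A]={b}  FIRST[B]={b,c}  FIRST[C]={a,b}

FIRST(C) = ["a", "b"]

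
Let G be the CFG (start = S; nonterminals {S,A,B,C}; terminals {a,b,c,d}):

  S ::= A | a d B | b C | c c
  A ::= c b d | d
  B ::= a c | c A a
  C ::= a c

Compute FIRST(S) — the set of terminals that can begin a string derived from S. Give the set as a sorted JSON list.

Compute FIRST by fixpoint:
pass 1:
  A via A→c b d: +{c}
  A via A→d: +{d}
  B via B→a c: +{a}
  B via B→c A a: +{c}
  C via C→a c: +{a}
  S via S→A: +{c,d}
  S via S→a d B: +{a}
  S via S→b C: +{b}
  FIRST[S]={a,b,c,d}  FIRST[A]={c,d}  FIRST[B]={a,c}  FIRST[C]={a}
pass 2: done
  FIRST[S]={a,b,c,d}  FIRST[A]={c,d}  FIRST[B]={a,c}  FIRST[C]={a}

FIRST(S) = ["a", "b", "c", "d"]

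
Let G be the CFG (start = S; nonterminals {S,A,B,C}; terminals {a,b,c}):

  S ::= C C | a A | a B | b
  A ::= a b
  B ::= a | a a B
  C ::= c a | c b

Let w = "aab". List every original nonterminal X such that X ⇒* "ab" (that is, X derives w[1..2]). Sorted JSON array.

CNF form of G:
  S -> C C | T0 A | T0 B | b
  A -> T0 T1
  B -> T0 X3 | a
  C -> T2 T0 | T2 T1
  T0 -> a
  T1 -> b
  T2 -> c
  X3 -> T0 B

CYK fill (cells [i..j] with 1 ≤ i ≤ j ≤ 2 only):
  [1..1]={B,T0}  "a"  orig:{B}
  [2..2]={S,T1}  "b"  orig:{S}
  [1..2]={A}  "ab"

Original NTs in T[1,2] deriving "ab": ["A"]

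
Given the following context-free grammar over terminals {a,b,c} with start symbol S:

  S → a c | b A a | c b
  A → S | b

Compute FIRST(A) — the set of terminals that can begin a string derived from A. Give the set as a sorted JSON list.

FIRST iteration:
round 1:
  A via A→b: +{b}
  S via S→a c: +{a}
  S via S→b A a: +{b}
  S via S→c b: +{c}
  FIRST[S]={a,b,c}  FIRST[A]={b}
round 2:
  A via A→S: +{a,c}
  FIRST[S]={a,b,c}  FIRST[A]={a,b,c}
round 3: (stable)
  FIRST[S]={a,b,c}  FIRST[A]={a,b,c}

FIRST(A) = ["a", "b", "c"]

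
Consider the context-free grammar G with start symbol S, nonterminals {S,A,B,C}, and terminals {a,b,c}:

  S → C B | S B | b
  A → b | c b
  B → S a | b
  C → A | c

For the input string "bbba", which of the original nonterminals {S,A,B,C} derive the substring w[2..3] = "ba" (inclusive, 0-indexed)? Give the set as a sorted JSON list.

CNF form of G:
  S -> C B | S B | b
  A -> T0 T1 | b
  B -> S T2 | b
  C -> T0 T1 | b | c
  T0 -> c
  T1 -> b
  T2 -> a

CYK table (by increasing span), restricted to cells inside w[2..3]:
  cell(2,2) b: {A,B,C,S,T1}  orig:{A,B,C,S}
  cell(3,3) a: {T2}  orig:{}
  cell(2,3) ba: {B}

Original NTs in T[2,3] deriving "ba": ["B"]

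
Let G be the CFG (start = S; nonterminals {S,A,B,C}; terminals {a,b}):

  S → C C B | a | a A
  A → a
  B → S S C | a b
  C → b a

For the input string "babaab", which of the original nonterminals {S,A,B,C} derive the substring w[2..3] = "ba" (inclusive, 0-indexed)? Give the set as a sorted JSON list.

CNF form of G:
  S -> C X3 | T0 A | a
  A -> a
  B -> S X2 | T0 T1
  C -> T1 T0
  T0 -> a
  T1 -> b
  X2 -> S C
  X3 -> C B

CYK fill, restricted to cells inside w[2..3]:
  [2..2]={T1}  "b"  orig:{}
  [3..3]={A,S,T0}  "a"  orig:{A,S}
  [2..3]={C}  "ba"

Original NTs in T[2,3] deriving "ba": ["C"]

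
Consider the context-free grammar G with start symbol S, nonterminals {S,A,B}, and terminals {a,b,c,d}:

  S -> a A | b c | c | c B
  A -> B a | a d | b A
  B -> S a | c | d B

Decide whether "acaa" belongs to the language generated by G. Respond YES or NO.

CNF form of G:
  S -> T0 A | T2 T3 | T3 B | c
  A -> B T0 | T0 T1 | T2 A
  B -> S T0 | T1 B | c
  T0 -> a
  T1 -> d
  T2 -> b
  T3 -> c

CYK fill:
  [0..0]={T0}  "a"  orig:{}
  [1..1]={B,S,T3}  "c"  orig:{B,S}
  [2..2]={T0}  "a"  orig:{}
  [3..3]={T0}  "a"  orig:{}
  [0..1]=∅  "ac"
  [1..2]={A,B}  "ca"
  [2..3]=∅  "aa"
  [0..2]={S}  "aca"
  [1..3]={A}  "caa"
  [0..3]={B,S}  "acaa"

S ∈ T[0,3] ⇒ YES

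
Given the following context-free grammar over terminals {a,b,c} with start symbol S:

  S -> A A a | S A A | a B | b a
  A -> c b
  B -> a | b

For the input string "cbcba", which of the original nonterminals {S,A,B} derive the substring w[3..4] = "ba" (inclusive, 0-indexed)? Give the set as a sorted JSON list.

CNF form of G:
  S -> A X3 | S X4 | T1 T2 | T2 B
  A -> T0 T1
  B -> a | b
  T0 -> c
  T1 -> b
  T2 -> a
  X3 -> A T2
  X4 -> A A

CYK fill, restricted to cells inside w[3..4]:
  cell(3,3) b: {B,T1}  orig:{B}
  cell(4,4) a: {B,T2}  orig:{B}
  cell(3,4) ba: {S}

Original NTs in T[3,4] deriving "ba": ["S"]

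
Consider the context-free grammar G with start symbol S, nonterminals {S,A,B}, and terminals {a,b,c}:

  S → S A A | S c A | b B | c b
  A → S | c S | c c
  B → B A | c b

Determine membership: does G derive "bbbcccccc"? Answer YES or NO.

CNF form of G:
  S -> S X4 | S X5 | T0 T1 | T1 B
  A -> S X2 | S X3 | T0 S | T0 T0 | T0 T1 | T1 B
  B -> B A | T0 T1
  T0 -> c
  T1 -> b
  X2 -> A A
  X3 -> T0 A
  X4 -> A A
  X5 -> T0 A

CYK table (by increasing span):
  cell(0,0) b: {T1}  orig:{}
  cell(1,1) b: {T1}  orig:{}
  cell(2,2) b: {T1}  orig:{}
  cell(3,3) c: {T0}  orig:{}
  cell(4,4) c: {T0}  orig:{}
  cell(5,5) c: {T0}  orig:{}
  cell(6,6) c: {T0}  orig:{}
  cell(7,7) c: {T0}  orig:{}
  cell(8,8) c: {T0}  orig:{}
  cell(0,1) bb: ∅
  cell(1,2) bb: ∅
  cell(2,3) bc: ∅
  cell(3,4) cc: {A}
  cell(4,5) cc: {A}
  cell(5,6) cc: {A}
  cell(6,7) cc: {A}
  cell(7,8) cc: {A}
  cell(0,2) bbb: ∅
  cell(1,3) bbc: ∅
  cell(2,4) bcc: ∅
  cell(3,5) ccc: {X3,X5}  orig:{}
  cell(4,6) ccc: {X3,X5}  orig:{}
  cell(5,7) ccc: {X3,X5}  orig:{}
  cell(6,8) ccc: {X3,X5}  orig:{}
  cell(0,3) bbbc: ∅
  cell(1,4) bbcc: ∅
  cell(2,5) bccc: ∅
  cell(3,6) cccc: {X2,X4}  orig:{}
  cell(4,7) cccc: {X2,X4}  orig:{}
  cell(5,8) cccc: {X2,X4}  orig:{}
  cell(0,4) bbbcc: ∅
  cell(1,5) bbccc: ∅
  cell(2,6) bcccc: ∅
  cell(3,7) ccccc: ∅
  cell(4,8) ccccc: ∅
  cell(0,5) bbbccc: ∅
  cell(1,6) bbcccc: ∅
  cell(2,7) bccccc: ∅
  cell(3,8) cccccc: ∅
  cell(0,6) bbbcccc: ∅
  cell(1,7) bbccccc: ∅
  cell(2,8) bcccccc: ∅
  cell(0,7) bbbccccc: ∅
  cell(1,8) bbcccccc: ∅
  cell(0,8) bbbcccccc: ∅

S ∉ T[0,8] ⇒ NO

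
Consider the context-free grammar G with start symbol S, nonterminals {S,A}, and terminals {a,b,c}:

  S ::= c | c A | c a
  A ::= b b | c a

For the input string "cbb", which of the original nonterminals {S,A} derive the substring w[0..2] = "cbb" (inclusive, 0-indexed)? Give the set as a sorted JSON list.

CNF form of G:
  S -> T1 A | T1 T2 | c
  A -> T0 T0 | T1 T2
  T0 -> b
  T1 -> c
  T2 -> a

CYK fill — only the sub-triangle for w[0..2]:
  T[0,0] 'c' = {S,T1}  orig:{S}
  T[1,1] 'b' = {T0}  orig:{}
  T[2,2] 'b' = {T0}  orig:{}
  T[0,1] 'cb' = ∅
  T[1,2] 'bb' = {A}
  T[0,2] 'cbb' = {S}

Original NTs in T[0,2] deriving "cbb": ["S"]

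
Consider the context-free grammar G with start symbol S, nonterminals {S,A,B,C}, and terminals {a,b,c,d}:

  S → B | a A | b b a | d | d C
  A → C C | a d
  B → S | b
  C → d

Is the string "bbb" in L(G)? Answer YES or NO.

Convert to CNF:
  S -> T0 A | T1 C | T2 X4 | b | d
  A -> C C | T0 T1
  B -> T0 A | T1 C | T2 X3 | b | d
  C -> d
  T0 -> a
  T1 -> d
  T2 -> b
  X3 -> T2 T0
  X4 -> T2 T0

CYK table (by increasing span):
  cell(0,0) b: {B,S,T2}  orig:{B,S}
  cell(1,1) b: {B,S,T2}  orig:{B,S}
  cell(2,2) b: {B,S,T2}  orig:{B,S}
  cell(0,1) bb: ∅
  cell(1,2) bb: ∅
  cell(0,2) bbb: ∅

S ∉ T[0,2] ⇒ NO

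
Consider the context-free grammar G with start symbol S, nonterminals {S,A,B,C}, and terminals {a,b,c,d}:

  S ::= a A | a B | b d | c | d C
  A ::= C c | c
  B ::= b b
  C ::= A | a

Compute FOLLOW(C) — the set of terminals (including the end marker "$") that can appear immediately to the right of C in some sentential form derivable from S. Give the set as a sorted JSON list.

FIRST iteration:
iter 1:
  A via A→c: +{c}
  B via B→b b: +{b}
  C via C→A: +{c}
  C via C→a: +{a}
  S via S→a A: +{a}
  S via S→b d: +{b}
  S via S→c: +{c}
  S via S→d C: +{d}
  FIRST[S]={a,b,c,d}  FIRST[A]={c}  FIRST[B]={b}  FIRST[C]={a,c}
iter 2:
  A via A→C c: +{a}
  FIRST[S]={a,b,c,d}  FIRST[A]={a,c}  FIRST[B]={b}  FIRST[C]={a,c}
iter 3: (stable)
  FIRST[S]={a,b,c,d}  FIRST[A]={a,c}  FIRST[B]={b}  FIRST[C]={a,c}

FOLLOW iteration:
seed FOLLOW(S) with $
iter 1:
  A→C c: FOLLOW(C) ⊇ FIRST(c) = {c}; new: +{c}
  C→A: FOLLOW(A) ⊇ FOLLOW(C) ⊇ {c}; new: +{c}
  S→a A: FOLLOW(A) ⊇ FOLLOW(S) ⊇ {$}; new: +{$}
  S→a B: FOLLOW(B) ⊇ FOLLOW(S) ⊇ {$}; new: +{$}
  S→d C: FOLLOW(C) ⊇ FOLLOW(S) ⊇ {$}; new: +{$}
  FOLLOW[S]={$}  FOLLOW[A]={$,c}  FOLLOW[B]={$}  FOLLOW[C]={$,c}
iter 2: — fixpoint
  FOLLOW[S]={$}  FOLLOW[A]={$,c}  FOLLOW[B]={$}  FOLLOW[C]={$,c}

FOLLOW(C) = ["$", "c"]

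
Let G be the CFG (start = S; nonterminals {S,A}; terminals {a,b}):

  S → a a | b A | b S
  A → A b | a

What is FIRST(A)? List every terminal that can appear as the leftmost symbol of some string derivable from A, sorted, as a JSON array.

FIRST sets, iterate to fixpoint:
[1]
  A via A→a: +{a}
  S via S→a a: +{a}
  S via S→b A: +{b}
  FIRST(S)={a,b}  FIRST(A)={a}
[2] (no change)
  FIRST(S)={a,b}  FIRST(A)={a}

FIRST(A) = ["a"]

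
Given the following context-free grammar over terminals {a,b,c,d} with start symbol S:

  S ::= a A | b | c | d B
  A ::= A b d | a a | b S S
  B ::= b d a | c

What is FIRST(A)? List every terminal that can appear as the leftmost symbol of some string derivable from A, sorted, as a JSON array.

Compute FIRST by fixpoint:
round 1:
  A via A→a a: +{a}
  A via A→b S S: +{b}
  B via B→b d a: +{b}
  B via B→c: +{c}
  S via S→a A: +{a}
  S via S→b: +{b}
  S via S→c: +{c}
  S via S→d B: +{d}
  FIRST[S]={a,b,c,d}  FIRST[A]={a,b}  FIRST[B]={b,c}
round 2: done
  FIRST[S]={a,b,c,d}  FIRST[A]={a,b}  FIRST[B]={b,c}

FIRST(A) = ["a", "b"]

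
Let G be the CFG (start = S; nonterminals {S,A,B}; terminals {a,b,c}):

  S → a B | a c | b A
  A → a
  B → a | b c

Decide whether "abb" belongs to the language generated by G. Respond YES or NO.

Convert to CNF:
  S -> T0 A | T2 B | T2 T1
  A -> a
  B -> T0 T1 | a
  T0 -> b
  T1 -> c
  T2 -> a

Fill CYK table bottom-up:
  cell(0,0) a: {A,B,T2}  orig:{A,B}
  cell(1,1) b: {T0}  orig:{}
  cell(2,2) b: {T0}  orig:{}
  cell(0,1) ab: ∅
  cell(1,2) bb: ∅
  cell(0,2) abb: ∅

S ∉ T[0,2] ⇒ NO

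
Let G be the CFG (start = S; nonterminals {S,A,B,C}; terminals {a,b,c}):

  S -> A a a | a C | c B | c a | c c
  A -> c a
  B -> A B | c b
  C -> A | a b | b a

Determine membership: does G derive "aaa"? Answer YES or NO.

CNF form of G:
  S -> A X3 | T0 B | T0 T0 | T0 T1 | T1 C
  A -> T0 T1
  B -> A B | T0 T2
  C -> T0 T1 | T1 T2 | T2 T1
  T0 -> c
  T1 -> a
  T2 -> b
  X3 -> T1 T1

Fill CYK table bottom-up:
  T[0,0] 'a' = {T1}  orig:{}
  T[1,1] 'a' = {T1}  orig:{}
  T[2,2] 'a' = {T1}  orig:{}
  T[0,1] 'aa' = {X3}  orig:{}
  T[1,2] 'aa' = {X3}  orig:{}
  T[0,2] 'aaa' = ∅

S ∉ T[0,2] ⇒ NO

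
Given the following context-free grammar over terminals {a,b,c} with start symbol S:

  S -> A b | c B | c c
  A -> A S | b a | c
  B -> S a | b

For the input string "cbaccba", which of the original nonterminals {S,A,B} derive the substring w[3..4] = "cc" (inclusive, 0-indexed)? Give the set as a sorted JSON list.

CNF form of G:
  S -> A T0 | T2 B | T2 T2
  A -> A S | T0 T1 | c
  B -> S T1 | b
  T0 -> b
  T1 -> a
  T2 -> c

CYK table (by increasing span), restricted to cells inside w[3..4]:
  T[3,3] 'c' = {A,T2}  orig:{A}
  T[4,4] 'c' = {A,T2}  orig:{A}
  T[3,4] 'cc' = {S}

Original NTs in T[3,4] deriving "cc": ["S"]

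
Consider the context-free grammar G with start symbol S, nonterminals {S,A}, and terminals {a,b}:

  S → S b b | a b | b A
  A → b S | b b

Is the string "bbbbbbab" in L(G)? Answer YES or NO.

Convert to CNF:
  S -> S X2 | T0 A | T1 T0
  A -> T0 S | T0 T0
  T0 -> b
  T1 -> a
  X2 -> T0 T0

CYK table (by increasing span):
  cell(0,0) b: {T0}  orig:{}
  cell(1,1) b: {T0}  orig:{}
  cell(2,2) b: {T0}  orig:{}
  cell(3,3) b: {T0}  orig:{}
  cell(4,4) b: {T0}  orig:{}
  cell(5,5) b: {T0}  orig:{}
  cell(6,6) a: {T1}  orig:{}
  cell(7,7) b: {T0}  orig:{}
  cell(0,1) bb: {A,X2}  orig:{A}
  cell(1,2) bb: {A,X2}  orig:{A}
  cell(2,3) bb: {A,X2}  orig:{A}
  cell(3,4) bb: {A,X2}  orig:{A}
  cell(4,5) bb: {A,X2}  orig:{A}
  cell(5,6) ba: ∅
  cell(6,7) ab: {S}
  cell(0,2) bbb: {S}
  cell(1,3) bbb: {S}
  cell(2,4) bbb: {S}
  cell(3,5) bbb: {S}
  cell(4,6) bba: ∅
  cell(5,7) bab: {A}
  cell(0,3) bbbb: {A}
  cell(1,4) bbbb: {A}
  cell(2,5) bbbb: {A}
  cell(3,6) bbba: ∅
  cell(4,7) bbab: {S}
  cell(0,4) bbbbb: {S}
  cell(1,5) bbbbb: {S}
  cell(2,6) bbbba: ∅
  cell(3,7) bbbab: {A}
  cell(0,5) bbbbbb: {A}
  cell(1,6) bbbbba: ∅
  cell(2,7) bbbbab: {S}
  cell(0,6) bbbbbba: ∅
  cell(1,7) bbbbbab: {A}
  cell(0,7) bbbbbbab: {S}

S ∈ T[0,7] ⇒ YES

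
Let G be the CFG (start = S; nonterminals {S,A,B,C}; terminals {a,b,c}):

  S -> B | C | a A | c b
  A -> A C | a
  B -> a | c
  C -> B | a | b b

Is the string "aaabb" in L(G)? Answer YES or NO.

Convert to CNF:
  S -> T0 T0 | T1 A | T2 T0 | a | c
  A -> A C | a
  B -> a | c
  C -> T0 T0 | a | c
  T0 -> b
  T1 -> a
  T2 -> c

Fill CYK table bottom-up:
  [0..0]={A,B,C,S,T1}  "a"  orig:{A,B,C,S}
  [1..1]={A,B,C,S,T1}  "a"  orig:{A,B,C,S}
  [2..2]={A,B,C,S,T1}  "a"  orig:{A,B,C,S}
  [3..3]={T0}  "b"  orig:{}
  [4..4]={T0}  "b"  orig:{}
  [0..1]={A,S}  "aa"
  [1..2]={A,S}  "aa"
  [2..3]=∅  "ab"
  [3..4]={C,S}  "bb"
  [0..2]={A,S}  "aaa"
  [1..3]=∅  "aab"
  [2..4]={A}  "abb"
  [0..3]=∅  "aaab"
  [1..4]={A,S}  "aabb"
  [0..4]={A,S}  "aaabb"

S ∈ T[0,4] ⇒ YES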